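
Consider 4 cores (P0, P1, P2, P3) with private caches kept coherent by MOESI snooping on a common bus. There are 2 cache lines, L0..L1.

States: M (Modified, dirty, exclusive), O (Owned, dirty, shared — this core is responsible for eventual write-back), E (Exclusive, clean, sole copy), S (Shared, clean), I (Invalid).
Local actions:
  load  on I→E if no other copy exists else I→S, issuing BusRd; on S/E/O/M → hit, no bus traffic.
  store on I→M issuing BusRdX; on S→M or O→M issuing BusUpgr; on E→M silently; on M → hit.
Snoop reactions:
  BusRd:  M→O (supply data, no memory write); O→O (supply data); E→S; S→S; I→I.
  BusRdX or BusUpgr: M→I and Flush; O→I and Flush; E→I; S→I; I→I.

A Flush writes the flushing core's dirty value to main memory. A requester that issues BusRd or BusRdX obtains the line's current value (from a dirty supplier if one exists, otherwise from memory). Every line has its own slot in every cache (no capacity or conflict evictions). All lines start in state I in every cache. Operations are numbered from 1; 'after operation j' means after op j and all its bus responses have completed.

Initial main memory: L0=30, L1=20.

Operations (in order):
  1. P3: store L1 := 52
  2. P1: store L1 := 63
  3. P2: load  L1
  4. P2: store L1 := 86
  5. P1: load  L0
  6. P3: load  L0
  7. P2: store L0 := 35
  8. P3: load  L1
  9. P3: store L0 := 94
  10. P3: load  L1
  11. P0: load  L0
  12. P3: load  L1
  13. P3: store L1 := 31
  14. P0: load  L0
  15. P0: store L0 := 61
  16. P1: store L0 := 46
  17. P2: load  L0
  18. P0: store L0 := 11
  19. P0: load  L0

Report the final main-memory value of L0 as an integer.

memory[L0] = 46

step 1: P3: store L1 := 52  ⟶  IIIM  (L1)  txn=BusRdX  M[L1]=20
step 2: P1: store L1 := 63  ⟶  IMII  (L1)  txn=BusRdX+Flush  M[L1]=52
step 3: P2: load  L1  ⟶  IOSI  (L1)  txn=BusRd  M[L1]=52
step 4: P2: store L1 := 86  ⟶  IIMI  (L1)  txn=BusUpgr+Flush  M[L1]=63
step 5: P1: load  L0  ⟶  IEII  (L0)  txn=BusRd  M[L0]=30
step 6: P3: load  L0  ⟶  ISIS  (L0)  txn=BusRd  M[L0]=30
step 7: P2: store L0 := 35  ⟶  IIMI  (L0)  txn=BusRdX  M[L0]=30
step 8: P3: load  L1  ⟶  IIOS  (L1)  txn=BusRd  M[L1]=63
step 9: P3: store L0 := 94  ⟶  IIIM  (L0)  txn=BusRdX+Flush  M[L0]=35
step 10: P3: load  L1  ⟶  IIOS  (L1)  txn=∅  M[L1]=63
step 11: P0: load  L0  ⟶  SIIO  (L0)  txn=BusRd  M[L0]=35
step 12: P3: load  L1  ⟶  IIOS  (L1)  txn=∅  M[L1]=63
step 13: P3: store L1 := 31  ⟶  IIIM  (L1)  txn=BusUpgr+Flush  M[L1]=86
step 14: P0: load  L0  ⟶  SIIO  (L0)  txn=∅  M[L0]=35
step 15: P0: store L0 := 61  ⟶  MIII  (L0)  txn=BusUpgr+Flush  M[L0]=94
step 16: P1: store L0 := 46  ⟶  IMII  (L0)  txn=BusRdX+Flush  M[L0]=61
step 17: P2: load  L0  ⟶  IOSI  (L0)  txn=BusRd  M[L0]=61
step 18: P0: store L0 := 11  ⟶  MIII  (L0)  txn=BusRdX+Flush  M[L0]=46
step 19: P0: load  L0  ⟶  MIII  (L0)  txn=∅  M[L0]=46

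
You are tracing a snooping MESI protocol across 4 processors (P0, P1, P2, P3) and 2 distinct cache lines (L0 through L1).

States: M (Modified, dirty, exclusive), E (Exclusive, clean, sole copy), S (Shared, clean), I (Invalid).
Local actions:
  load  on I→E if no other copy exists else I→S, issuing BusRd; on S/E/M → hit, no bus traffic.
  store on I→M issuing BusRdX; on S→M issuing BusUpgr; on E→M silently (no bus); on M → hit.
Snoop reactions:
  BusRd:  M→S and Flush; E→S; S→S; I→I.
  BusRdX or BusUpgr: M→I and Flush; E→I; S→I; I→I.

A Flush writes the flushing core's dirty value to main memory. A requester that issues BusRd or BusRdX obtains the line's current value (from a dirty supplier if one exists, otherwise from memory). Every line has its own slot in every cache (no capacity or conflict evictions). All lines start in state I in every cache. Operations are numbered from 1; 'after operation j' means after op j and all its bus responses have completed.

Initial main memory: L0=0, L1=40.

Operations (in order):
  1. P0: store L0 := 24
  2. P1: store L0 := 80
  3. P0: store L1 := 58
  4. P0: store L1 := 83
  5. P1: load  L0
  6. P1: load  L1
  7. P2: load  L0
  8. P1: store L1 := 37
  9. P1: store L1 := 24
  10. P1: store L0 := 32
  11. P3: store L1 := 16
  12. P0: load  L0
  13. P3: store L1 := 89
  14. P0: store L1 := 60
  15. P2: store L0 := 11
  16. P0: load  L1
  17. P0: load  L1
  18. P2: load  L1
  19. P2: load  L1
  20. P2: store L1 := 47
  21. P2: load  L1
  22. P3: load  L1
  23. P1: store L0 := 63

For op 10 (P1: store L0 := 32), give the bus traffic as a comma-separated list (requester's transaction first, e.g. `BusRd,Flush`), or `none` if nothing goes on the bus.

bus = BusUpgr

  op1 P0: store L0 := 24 → M/I/I/I on L0; bus BusRdX; mem=0
  op2 P1: store L0 := 80 → I/M/I/I on L0; bus BusRdX Flush; mem=24
  op3 P0: store L1 := 58 → M/I/I/I on L1; bus BusRdX; mem=40
  op4 P0: store L1 := 83 → M/I/I/I on L1; bus (none); mem=40
  op5 P1: load  L0 → I/M/I/I on L0; bus (none); mem=24
  op6 P1: load  L1 → S/S/I/I on L1; bus BusRd Flush; mem=83
  op7 P2: load  L0 → I/S/S/I on L0; bus BusRd Flush; mem=80
  op8 P1: store L1 := 37 → I/M/I/I on L1; bus BusUpgr; mem=83
  op9 P1: store L1 := 24 → I/M/I/I on L1; bus (none); mem=83
  op10 P1: store L0 := 32 → I/M/I/I on L0; bus BusUpgr; mem=80
  op11 P3: store L1 := 16 → I/I/I/M on L1; bus BusRdX Flush; mem=24
  op12 P0: load  L0 → S/S/I/I on L0; bus BusRd Flush; mem=32
  op13 P3: store L1 := 89 → I/I/I/M on L1; bus (none); mem=24
  op14 P0: store L1 := 60 → M/I/I/I on L1; bus BusRdX Flush; mem=89
  op15 P2: store L0 := 11 → I/I/M/I on L0; bus BusRdX; mem=32
  op16 P0: load  L1 → M/I/I/I on L1; bus (none); mem=89
  op17 P0: load  L1 → M/I/I/I on L1; bus (none); mem=89
  op18 P2: load  L1 → S/I/S/I on L1; bus BusRd Flush; mem=60
  op19 P2: load  L1 → S/I/S/I on L1; bus (none); mem=60
  op20 P2: store L1 := 47 → I/I/M/I on L1; bus BusUpgr; mem=60
  op21 P2: load  L1 → I/I/M/I on L1; bus (none); mem=60
  op22 P3: load  L1 → I/I/S/S on L1; bus BusRd Flush; mem=47
  op23 P1: store L0 := 63 → I/M/I/I on L0; bus BusRdX Flush; mem=11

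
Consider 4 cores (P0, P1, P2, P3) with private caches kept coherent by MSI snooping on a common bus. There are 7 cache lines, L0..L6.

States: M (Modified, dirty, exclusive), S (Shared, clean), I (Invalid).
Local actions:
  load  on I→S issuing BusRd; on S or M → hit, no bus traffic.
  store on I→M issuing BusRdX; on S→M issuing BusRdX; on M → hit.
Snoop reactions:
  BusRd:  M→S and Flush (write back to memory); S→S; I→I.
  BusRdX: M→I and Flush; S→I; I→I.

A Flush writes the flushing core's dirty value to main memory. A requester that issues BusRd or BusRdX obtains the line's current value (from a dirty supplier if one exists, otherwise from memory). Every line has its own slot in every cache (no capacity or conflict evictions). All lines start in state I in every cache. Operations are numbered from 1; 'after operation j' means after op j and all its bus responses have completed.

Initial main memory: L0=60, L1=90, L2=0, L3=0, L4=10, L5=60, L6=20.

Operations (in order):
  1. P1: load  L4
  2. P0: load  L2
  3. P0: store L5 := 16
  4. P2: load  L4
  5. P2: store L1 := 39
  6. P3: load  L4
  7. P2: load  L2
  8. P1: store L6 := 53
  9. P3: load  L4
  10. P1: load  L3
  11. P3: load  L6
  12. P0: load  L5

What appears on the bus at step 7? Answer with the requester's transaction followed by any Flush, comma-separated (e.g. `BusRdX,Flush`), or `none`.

step 1: P1: load  L4  ⟶  ISII  (L4)  txn=BusRd  M[L4]=10
step 2: P0: load  L2  ⟶  SIII  (L2)  txn=BusRd  M[L2]=0
step 3: P0: store L5 := 16  ⟶  MIII  (L5)  txn=BusRdX  M[L5]=60
step 4: P2: load  L4  ⟶  ISSI  (L4)  txn=BusRd  M[L4]=10
step 5: P2: store L1 := 39  ⟶  IIMI  (L1)  txn=BusRdX  M[L1]=90
step 6: P3: load  L4  ⟶  ISSS  (L4)  txn=BusRd  M[L4]=10
step 7: P2: load  L2  ⟶  SISI  (L2)  txn=BusRd  M[L2]=0
step 8: P1: store L6 := 53  ⟶  IMII  (L6)  txn=BusRdX  M[L6]=20
step 9: P3: load  L4  ⟶  ISSS  (L4)  txn=∅  M[L4]=10
step 10: P1: load  L3  ⟶  ISII  (L3)  txn=BusRd  M[L3]=0
step 11: P3: load  L6  ⟶  ISIS  (L6)  txn=BusRd+Flush  M[L6]=53
step 12: P0: load  L5  ⟶  MIII  (L5)  txn=∅  M[L5]=60

bus = BusRd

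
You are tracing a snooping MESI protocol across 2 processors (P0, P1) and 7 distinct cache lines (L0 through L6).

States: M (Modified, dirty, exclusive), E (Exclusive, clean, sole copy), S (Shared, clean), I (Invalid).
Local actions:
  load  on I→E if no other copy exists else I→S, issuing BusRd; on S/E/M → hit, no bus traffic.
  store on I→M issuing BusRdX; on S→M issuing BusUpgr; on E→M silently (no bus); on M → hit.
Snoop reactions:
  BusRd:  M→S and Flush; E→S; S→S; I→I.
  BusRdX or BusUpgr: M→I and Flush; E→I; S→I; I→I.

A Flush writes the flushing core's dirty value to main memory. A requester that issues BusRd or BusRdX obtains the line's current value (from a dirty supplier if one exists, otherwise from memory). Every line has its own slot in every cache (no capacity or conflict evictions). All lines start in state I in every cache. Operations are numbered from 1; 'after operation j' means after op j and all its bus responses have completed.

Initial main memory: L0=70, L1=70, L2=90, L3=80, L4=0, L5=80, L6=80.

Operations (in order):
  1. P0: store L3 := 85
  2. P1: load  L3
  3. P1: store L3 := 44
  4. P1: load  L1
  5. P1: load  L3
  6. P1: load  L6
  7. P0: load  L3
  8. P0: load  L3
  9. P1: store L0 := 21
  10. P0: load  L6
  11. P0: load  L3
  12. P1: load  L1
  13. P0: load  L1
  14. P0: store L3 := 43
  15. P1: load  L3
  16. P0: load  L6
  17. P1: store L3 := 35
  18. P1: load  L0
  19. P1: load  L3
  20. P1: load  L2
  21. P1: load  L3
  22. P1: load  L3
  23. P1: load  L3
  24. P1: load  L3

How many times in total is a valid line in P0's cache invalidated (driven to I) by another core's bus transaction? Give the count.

  op1 P0: store L3 := 85 → M/I on L3; bus BusRdX; mem=80
  op2 P1: load  L3 → S/S on L3; bus BusRd Flush; mem=85
  op3 P1: store L3 := 44 → I/M on L3; bus BusUpgr; mem=85
  op4 P1: load  L1 → I/E on L1; bus BusRd; mem=70
  op5 P1: load  L3 → I/M on L3; bus (none); mem=85
  op6 P1: load  L6 → I/E on L6; bus BusRd; mem=80
  op7 P0: load  L3 → S/S on L3; bus BusRd Flush; mem=44
  op8 P0: load  L3 → S/S on L3; bus (none); mem=44
  op9 P1: store L0 := 21 → I/M on L0; bus BusRdX; mem=70
  op10 P0: load  L6 → S/S on L6; bus BusRd; mem=80
  op11 P0: load  L3 → S/S on L3; bus (none); mem=44
  op12 P1: load  L1 → I/E on L1; bus (none); mem=70
  op13 P0: load  L1 → S/S on L1; bus BusRd; mem=70
  op14 P0: store L3 := 43 → M/I on L3; bus BusUpgr; mem=44
  op15 P1: load  L3 → S/S on L3; bus BusRd Flush; mem=43
  op16 P0: load  L6 → S/S on L6; bus (none); mem=80
  op17 P1: store L3 := 35 → I/M on L3; bus BusUpgr; mem=43
  op18 P1: load  L0 → I/M on L0; bus (none); mem=70
  op19 P1: load  L3 → I/M on L3; bus (none); mem=43
  op20 P1: load  L2 → I/E on L2; bus BusRd; mem=90
  op21 P1: load  L3 → I/M on L3; bus (none); mem=43
  op22 P1: load  L3 → I/M on L3; bus (none); mem=43
  op23 P1: load  L3 → I/M on L3; bus (none); mem=43
  op24 P1: load  L3 → I/M on L3; bus (none); mem=43

invalidations = 2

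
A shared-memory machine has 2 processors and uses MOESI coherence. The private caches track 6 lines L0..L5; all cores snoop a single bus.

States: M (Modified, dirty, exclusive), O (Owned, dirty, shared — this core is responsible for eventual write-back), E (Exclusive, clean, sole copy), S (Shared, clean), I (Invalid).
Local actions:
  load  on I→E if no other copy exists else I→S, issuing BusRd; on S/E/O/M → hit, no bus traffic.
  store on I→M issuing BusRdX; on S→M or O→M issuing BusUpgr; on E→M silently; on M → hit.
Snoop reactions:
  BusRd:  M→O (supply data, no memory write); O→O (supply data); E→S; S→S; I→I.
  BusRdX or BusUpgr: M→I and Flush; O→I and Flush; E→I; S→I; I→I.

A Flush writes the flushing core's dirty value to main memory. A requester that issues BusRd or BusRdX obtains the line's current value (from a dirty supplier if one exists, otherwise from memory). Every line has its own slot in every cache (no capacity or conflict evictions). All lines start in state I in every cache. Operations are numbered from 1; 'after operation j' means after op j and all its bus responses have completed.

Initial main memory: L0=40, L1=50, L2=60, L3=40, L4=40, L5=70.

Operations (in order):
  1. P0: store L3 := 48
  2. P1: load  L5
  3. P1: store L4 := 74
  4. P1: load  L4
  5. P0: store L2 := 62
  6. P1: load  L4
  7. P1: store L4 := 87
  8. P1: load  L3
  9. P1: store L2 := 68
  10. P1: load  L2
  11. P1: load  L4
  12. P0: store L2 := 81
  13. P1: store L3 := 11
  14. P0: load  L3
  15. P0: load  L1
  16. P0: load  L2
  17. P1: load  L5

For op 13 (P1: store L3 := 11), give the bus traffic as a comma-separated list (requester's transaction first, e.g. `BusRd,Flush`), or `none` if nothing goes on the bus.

1. P0: store L3 := 48  bus=[BusRdX]  L3: P0=M P1=I  mem[L3]=40
2. P1: load  L5  bus=[BusRd]  L5: P0=I P1=E  mem[L5]=70
3. P1: store L4 := 74  bus=[BusRdX]  L4: P0=I P1=M  mem[L4]=40
4. P1: load  L4  bus=[-]  L4: P0=I P1=M  mem[L4]=40
5. P0: store L2 := 62  bus=[BusRdX]  L2: P0=M P1=I  mem[L2]=60
6. P1: load  L4  bus=[-]  L4: P0=I P1=M  mem[L4]=40
7. P1: store L4 := 87  bus=[-]  L4: P0=I P1=M  mem[L4]=40
8. P1: load  L3  bus=[BusRd]  L3: P0=O P1=S  mem[L3]=40
9. P1: store L2 := 68  bus=[BusRdX,Flush]  L2: P0=I P1=M  mem[L2]=62
10. P1: load  L2  bus=[-]  L2: P0=I P1=M  mem[L2]=62
11. P1: load  L4  bus=[-]  L4: P0=I P1=M  mem[L4]=40
12. P0: store L2 := 81  bus=[BusRdX,Flush]  L2: P0=M P1=I  mem[L2]=68
13. P1: store L3 := 11  bus=[BusUpgr,Flush]  L3: P0=I P1=M  mem[L3]=48
14. P0: load  L3  bus=[BusRd]  L3: P0=S P1=O  mem[L3]=48
15. P0: load  L1  bus=[BusRd]  L1: P0=E P1=I  mem[L1]=50
16. P0: load  L2  bus=[-]  L2: P0=M P1=I  mem[L2]=68
17. P1: load  L5  bus=[-]  L5: P0=I P1=E  mem[L5]=70

bus = BusUpgr,Flush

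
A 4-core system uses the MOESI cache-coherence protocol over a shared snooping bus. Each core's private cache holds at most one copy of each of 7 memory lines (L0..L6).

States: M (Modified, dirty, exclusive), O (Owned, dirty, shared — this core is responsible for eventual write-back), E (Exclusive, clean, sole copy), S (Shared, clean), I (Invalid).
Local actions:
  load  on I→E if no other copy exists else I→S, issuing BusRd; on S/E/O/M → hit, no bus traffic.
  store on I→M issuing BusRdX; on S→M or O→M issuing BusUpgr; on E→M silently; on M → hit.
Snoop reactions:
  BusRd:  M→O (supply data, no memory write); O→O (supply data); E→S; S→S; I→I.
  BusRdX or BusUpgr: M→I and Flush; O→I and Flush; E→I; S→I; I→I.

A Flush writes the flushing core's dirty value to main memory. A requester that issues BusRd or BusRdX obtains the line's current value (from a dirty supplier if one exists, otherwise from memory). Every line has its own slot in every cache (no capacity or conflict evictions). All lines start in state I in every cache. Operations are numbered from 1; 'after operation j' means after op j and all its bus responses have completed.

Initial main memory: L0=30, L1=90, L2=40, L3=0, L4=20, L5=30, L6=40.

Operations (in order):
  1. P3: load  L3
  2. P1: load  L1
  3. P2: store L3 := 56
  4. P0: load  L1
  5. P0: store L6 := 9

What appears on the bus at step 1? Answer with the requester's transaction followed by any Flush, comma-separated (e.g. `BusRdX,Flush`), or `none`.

1. P3: load  L3  bus=[BusRd]  L3: P0=I P1=I P2=I P3=E  mem[L3]=0
2. P1: load  L1  bus=[BusRd]  L1: P0=I P1=E P2=I P3=I  mem[L1]=90
3. P2: store L3 := 56  bus=[BusRdX]  L3: P0=I P1=I P2=M P3=I  mem[L3]=0
4. P0: load  L1  bus=[BusRd]  L1: P0=S P1=S P2=I P3=I  mem[L1]=90
5. P0: store L6 := 9  bus=[BusRdX]  L6: P0=M P1=I P2=I P3=I  mem[L6]=40

bus = BusRd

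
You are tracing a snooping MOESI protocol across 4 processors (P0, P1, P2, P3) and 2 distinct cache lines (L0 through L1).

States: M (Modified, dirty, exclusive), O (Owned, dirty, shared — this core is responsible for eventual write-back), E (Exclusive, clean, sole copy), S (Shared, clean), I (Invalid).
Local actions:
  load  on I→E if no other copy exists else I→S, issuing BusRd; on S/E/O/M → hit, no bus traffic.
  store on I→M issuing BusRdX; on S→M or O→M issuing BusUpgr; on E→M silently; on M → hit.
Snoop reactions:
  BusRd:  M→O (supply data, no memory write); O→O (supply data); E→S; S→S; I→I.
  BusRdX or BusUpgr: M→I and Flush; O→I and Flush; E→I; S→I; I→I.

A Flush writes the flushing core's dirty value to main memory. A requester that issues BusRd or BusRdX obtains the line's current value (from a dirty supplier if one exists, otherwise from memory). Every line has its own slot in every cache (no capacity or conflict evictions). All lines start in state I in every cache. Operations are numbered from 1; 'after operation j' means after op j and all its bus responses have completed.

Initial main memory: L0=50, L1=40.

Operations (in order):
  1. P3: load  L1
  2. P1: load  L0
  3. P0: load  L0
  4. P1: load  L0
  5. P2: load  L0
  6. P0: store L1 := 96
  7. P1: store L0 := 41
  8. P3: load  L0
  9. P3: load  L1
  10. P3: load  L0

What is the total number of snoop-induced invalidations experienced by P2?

  op1 P3: load  L1 → I/I/I/E on L1; bus BusRd; mem=40
  op2 P1: load  L0 → I/E/I/I on L0; bus BusRd; mem=50
  op3 P0: load  L0 → S/S/I/I on L0; bus BusRd; mem=50
  op4 P1: load  L0 → S/S/I/I on L0; bus (none); mem=50
  op5 P2: load  L0 → S/S/S/I on L0; bus BusRd; mem=50
  op6 P0: store L1 := 96 → M/I/I/I on L1; bus BusRdX; mem=40
  op7 P1: store L0 := 41 → I/M/I/I on L0; bus BusUpgr; mem=50
  op8 P3: load  L0 → I/O/I/S on L0; bus BusRd; mem=50
  op9 P3: load  L1 → O/I/I/S on L1; bus BusRd; mem=40
  op10 P3: load  L0 → I/O/I/S on L0; bus (none); mem=50

invalidations = 1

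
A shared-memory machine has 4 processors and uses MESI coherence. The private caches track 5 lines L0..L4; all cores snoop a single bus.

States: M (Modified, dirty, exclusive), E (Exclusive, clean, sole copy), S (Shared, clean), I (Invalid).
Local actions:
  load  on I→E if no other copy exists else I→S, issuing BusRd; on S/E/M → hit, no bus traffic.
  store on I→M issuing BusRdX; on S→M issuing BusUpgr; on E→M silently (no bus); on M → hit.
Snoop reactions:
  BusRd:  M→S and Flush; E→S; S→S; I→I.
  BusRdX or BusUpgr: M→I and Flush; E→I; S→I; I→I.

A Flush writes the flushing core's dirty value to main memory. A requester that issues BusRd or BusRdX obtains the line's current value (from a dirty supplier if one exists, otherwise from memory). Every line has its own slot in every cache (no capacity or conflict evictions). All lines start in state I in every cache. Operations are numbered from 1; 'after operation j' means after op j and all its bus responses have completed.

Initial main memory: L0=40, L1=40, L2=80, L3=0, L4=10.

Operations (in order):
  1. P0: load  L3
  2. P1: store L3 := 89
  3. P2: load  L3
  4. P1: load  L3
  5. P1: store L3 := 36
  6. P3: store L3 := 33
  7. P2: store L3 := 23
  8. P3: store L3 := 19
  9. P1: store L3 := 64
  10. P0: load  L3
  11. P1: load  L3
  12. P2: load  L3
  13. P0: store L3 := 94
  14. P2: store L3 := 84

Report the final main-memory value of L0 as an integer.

1. P0: load  L3  bus=[BusRd]  L3: P0=E P1=I P2=I P3=I  mem[L3]=0
2. P1: store L3 := 89  bus=[BusRdX]  L3: P0=I P1=M P2=I P3=I  mem[L3]=0
3. P2: load  L3  bus=[BusRd,Flush]  L3: P0=I P1=S P2=S P3=I  mem[L3]=89
4. P1: load  L3  bus=[-]  L3: P0=I P1=S P2=S P3=I  mem[L3]=89
5. P1: store L3 := 36  bus=[BusUpgr]  L3: P0=I P1=M P2=I P3=I  mem[L3]=89
6. P3: store L3 := 33  bus=[BusRdX,Flush]  L3: P0=I P1=I P2=I P3=M  mem[L3]=36
7. P2: store L3 := 23  bus=[BusRdX,Flush]  L3: P0=I P1=I P2=M P3=I  mem[L3]=33
8. P3: store L3 := 19  bus=[BusRdX,Flush]  L3: P0=I P1=I P2=I P3=M  mem[L3]=23
9. P1: store L3 := 64  bus=[BusRdX,Flush]  L3: P0=I P1=M P2=I P3=I  mem[L3]=19
10. P0: load  L3  bus=[BusRd,Flush]  L3: P0=S P1=S P2=I P3=I  mem[L3]=64
11. P1: load  L3  bus=[-]  L3: P0=S P1=S P2=I P3=I  mem[L3]=64
12. P2: load  L3  bus=[BusRd]  L3: P0=S P1=S P2=S P3=I  mem[L3]=64
13. P0: store L3 := 94  bus=[BusUpgr]  L3: P0=M P1=I P2=I P3=I  mem[L3]=64
14. P2: store L3 := 84  bus=[BusRdX,Flush]  L3: P0=I P1=I P2=M P3=I  mem[L3]=94

memory[L0] = 40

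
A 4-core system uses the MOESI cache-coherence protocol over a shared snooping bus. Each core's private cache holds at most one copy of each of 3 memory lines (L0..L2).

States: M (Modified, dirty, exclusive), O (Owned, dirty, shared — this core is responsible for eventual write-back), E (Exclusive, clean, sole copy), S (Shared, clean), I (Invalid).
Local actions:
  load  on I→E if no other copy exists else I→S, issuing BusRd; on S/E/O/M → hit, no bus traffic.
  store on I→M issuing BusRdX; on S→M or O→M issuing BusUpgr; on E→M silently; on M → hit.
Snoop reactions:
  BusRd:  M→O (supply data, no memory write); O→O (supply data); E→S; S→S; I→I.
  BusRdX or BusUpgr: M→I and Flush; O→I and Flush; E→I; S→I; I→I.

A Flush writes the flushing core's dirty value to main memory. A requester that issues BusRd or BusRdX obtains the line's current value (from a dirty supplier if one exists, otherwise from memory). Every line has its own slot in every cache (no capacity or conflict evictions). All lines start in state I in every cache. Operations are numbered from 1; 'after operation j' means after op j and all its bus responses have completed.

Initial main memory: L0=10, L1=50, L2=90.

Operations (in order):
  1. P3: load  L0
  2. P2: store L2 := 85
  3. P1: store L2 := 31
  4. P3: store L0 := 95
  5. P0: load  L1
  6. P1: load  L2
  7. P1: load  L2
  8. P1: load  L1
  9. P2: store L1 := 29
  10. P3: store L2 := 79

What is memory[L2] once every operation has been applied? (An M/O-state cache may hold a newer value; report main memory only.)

memory[L2] = 31

step 1: P3: load  L0  ⟶  IIIE  (L0)  txn=BusRd  M[L0]=10
step 2: P2: store L2 := 85  ⟶  IIMI  (L2)  txn=BusRdX  M[L2]=90
step 3: P1: store L2 := 31  ⟶  IMII  (L2)  txn=BusRdX+Flush  M[L2]=85
step 4: P3: store L0 := 95  ⟶  IIIM  (L0)  txn=∅  M[L0]=10
step 5: P0: load  L1  ⟶  EIII  (L1)  txn=BusRd  M[L1]=50
step 6: P1: load  L2  ⟶  IMII  (L2)  txn=∅  M[L2]=85
step 7: P1: load  L2  ⟶  IMII  (L2)  txn=∅  M[L2]=85
step 8: P1: load  L1  ⟶  SSII  (L1)  txn=BusRd  M[L1]=50
step 9: P2: store L1 := 29  ⟶  IIMI  (L1)  txn=BusRdX  M[L1]=50
step 10: P3: store L2 := 79  ⟶  IIIM  (L2)  txn=BusRdX+Flush  M[L2]=31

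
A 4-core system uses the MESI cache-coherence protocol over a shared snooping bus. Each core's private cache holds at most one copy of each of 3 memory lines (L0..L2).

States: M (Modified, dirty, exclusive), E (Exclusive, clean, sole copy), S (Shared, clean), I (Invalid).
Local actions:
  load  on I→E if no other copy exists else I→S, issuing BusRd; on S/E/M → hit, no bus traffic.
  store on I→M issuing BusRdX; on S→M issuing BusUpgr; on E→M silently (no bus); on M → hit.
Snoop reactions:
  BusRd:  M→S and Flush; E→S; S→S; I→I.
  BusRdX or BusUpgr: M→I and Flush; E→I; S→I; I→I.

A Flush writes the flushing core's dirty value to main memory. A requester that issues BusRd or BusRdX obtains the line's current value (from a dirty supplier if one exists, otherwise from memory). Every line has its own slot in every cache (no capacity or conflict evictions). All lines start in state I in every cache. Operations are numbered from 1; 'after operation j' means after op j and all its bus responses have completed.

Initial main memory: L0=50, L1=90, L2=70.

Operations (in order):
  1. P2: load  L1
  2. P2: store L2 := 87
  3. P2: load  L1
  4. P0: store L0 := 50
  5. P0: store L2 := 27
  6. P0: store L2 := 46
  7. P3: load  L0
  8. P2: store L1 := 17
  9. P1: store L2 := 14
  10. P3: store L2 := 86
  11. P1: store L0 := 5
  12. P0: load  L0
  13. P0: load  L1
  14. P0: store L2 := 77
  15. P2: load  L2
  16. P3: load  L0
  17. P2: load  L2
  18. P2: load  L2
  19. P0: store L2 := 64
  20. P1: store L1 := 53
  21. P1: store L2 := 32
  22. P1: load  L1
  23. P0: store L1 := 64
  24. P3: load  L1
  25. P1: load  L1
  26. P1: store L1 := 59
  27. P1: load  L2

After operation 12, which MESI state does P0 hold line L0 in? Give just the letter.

  op1 P2: load  L1 → I/I/E/I on L1; bus BusRd; mem=90
  op2 P2: store L2 := 87 → I/I/M/I on L2; bus BusRdX; mem=70
  op3 P2: load  L1 → I/I/E/I on L1; bus (none); mem=90
  op4 P0: store L0 := 50 → M/I/I/I on L0; bus BusRdX; mem=50
  op5 P0: store L2 := 27 → M/I/I/I on L2; bus BusRdX Flush; mem=87
  op6 P0: store L2 := 46 → M/I/I/I on L2; bus (none); mem=87
  op7 P3: load  L0 → S/I/I/S on L0; bus BusRd Flush; mem=50
  op8 P2: store L1 := 17 → I/I/M/I on L1; bus (none); mem=90
  op9 P1: store L2 := 14 → I/M/I/I on L2; bus BusRdX Flush; mem=46
  op10 P3: store L2 := 86 → I/I/I/M on L2; bus BusRdX Flush; mem=14
  op11 P1: store L0 := 5 → I/M/I/I on L0; bus BusRdX; mem=50
  op12 P0: load  L0 → S/S/I/I on L0; bus BusRd Flush; mem=5
  op13 P0: load  L1 → S/I/S/I on L1; bus BusRd Flush; mem=17
  op14 P0: store L2 := 77 → M/I/I/I on L2; bus BusRdX Flush; mem=86
  op15 P2: load  L2 → S/I/S/I on L2; bus BusRd Flush; mem=77
  op16 P3: load  L0 → S/S/I/S on L0; bus BusRd; mem=5
  op17 P2: load  L2 → S/I/S/I on L2; bus (none); mem=77
  op18 P2: load  L2 → S/I/S/I on L2; bus (none); mem=77
  op19 P0: store L2 := 64 → M/I/I/I on L2; bus BusUpgr; mem=77
  op20 P1: store L1 := 53 → I/M/I/I on L1; bus BusRdX; mem=17
  op21 P1: store L2 := 32 → I/M/I/I on L2; bus BusRdX Flush; mem=64
  op22 P1: load  L1 → I/M/I/I on L1; bus (none); mem=17
  op23 P0: store L1 := 64 → M/I/I/I on L1; bus BusRdX Flush; mem=53
  op24 P3: load  L1 → S/I/I/S on L1; bus BusRd Flush; mem=64
  op25 P1: load  L1 → S/S/I/S on L1; bus BusRd; mem=64
  op26 P1: store L1 := 59 → I/M/I/I on L1; bus BusUpgr; mem=64
  op27 P1: load  L2 → I/M/I/I on L2; bus (none); mem=64

state = S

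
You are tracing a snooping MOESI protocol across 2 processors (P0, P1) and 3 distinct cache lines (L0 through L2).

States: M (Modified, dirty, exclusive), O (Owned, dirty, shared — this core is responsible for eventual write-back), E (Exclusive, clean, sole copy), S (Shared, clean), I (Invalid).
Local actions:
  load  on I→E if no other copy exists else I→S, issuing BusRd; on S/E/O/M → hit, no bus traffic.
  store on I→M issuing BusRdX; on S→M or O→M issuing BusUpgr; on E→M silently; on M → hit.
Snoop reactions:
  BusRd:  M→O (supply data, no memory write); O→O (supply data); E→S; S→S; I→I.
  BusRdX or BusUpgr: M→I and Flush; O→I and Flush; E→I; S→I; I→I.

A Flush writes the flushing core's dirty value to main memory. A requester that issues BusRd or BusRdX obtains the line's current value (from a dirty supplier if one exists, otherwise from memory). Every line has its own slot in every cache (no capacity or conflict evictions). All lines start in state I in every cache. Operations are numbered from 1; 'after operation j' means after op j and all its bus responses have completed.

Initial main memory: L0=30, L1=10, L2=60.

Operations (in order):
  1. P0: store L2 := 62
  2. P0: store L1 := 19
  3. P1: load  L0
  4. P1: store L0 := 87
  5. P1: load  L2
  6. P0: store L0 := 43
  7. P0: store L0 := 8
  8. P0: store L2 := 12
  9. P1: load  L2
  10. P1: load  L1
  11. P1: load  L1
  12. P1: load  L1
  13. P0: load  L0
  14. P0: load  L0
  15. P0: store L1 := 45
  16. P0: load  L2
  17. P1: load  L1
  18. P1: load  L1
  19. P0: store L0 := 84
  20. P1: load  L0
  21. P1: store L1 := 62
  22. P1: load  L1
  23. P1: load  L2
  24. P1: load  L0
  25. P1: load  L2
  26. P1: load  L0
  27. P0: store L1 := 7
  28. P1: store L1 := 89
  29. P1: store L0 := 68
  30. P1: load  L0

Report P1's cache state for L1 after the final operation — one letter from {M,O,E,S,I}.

step 1: P0: store L2 := 62  ⟶  MI  (L2)  txn=BusRdX  M[L2]=60
step 2: P0: store L1 := 19  ⟶  MI  (L1)  txn=BusRdX  M[L1]=10
step 3: P1: load  L0  ⟶  IE  (L0)  txn=BusRd  M[L0]=30
step 4: P1: store L0 := 87  ⟶  IM  (L0)  txn=∅  M[L0]=30
step 5: P1: load  L2  ⟶  OS  (L2)  txn=BusRd  M[L2]=60
step 6: P0: store L0 := 43  ⟶  MI  (L0)  txn=BusRdX+Flush  M[L0]=87
step 7: P0: store L0 := 8  ⟶  MI  (L0)  txn=∅  M[L0]=87
step 8: P0: store L2 := 12  ⟶  MI  (L2)  txn=BusUpgr  M[L2]=60
step 9: P1: load  L2  ⟶  OS  (L2)  txn=BusRd  M[L2]=60
step 10: P1: load  L1  ⟶  OS  (L1)  txn=BusRd  M[L1]=10
step 11: P1: load  L1  ⟶  OS  (L1)  txn=∅  M[L1]=10
step 12: P1: load  L1  ⟶  OS  (L1)  txn=∅  M[L1]=10
step 13: P0: load  L0  ⟶  MI  (L0)  txn=∅  M[L0]=87
step 14: P0: load  L0  ⟶  MI  (L0)  txn=∅  M[L0]=87
step 15: P0: store L1 := 45  ⟶  MI  (L1)  txn=BusUpgr  M[L1]=10
step 16: P0: load  L2  ⟶  OS  (L2)  txn=∅  M[L2]=60
step 17: P1: load  L1  ⟶  OS  (L1)  txn=BusRd  M[L1]=10
step 18: P1: load  L1  ⟶  OS  (L1)  txn=∅  M[L1]=10
step 19: P0: store L0 := 84  ⟶  MI  (L0)  txn=∅  M[L0]=87
step 20: P1: load  L0  ⟶  OS  (L0)  txn=BusRd  M[L0]=87
step 21: P1: store L1 := 62  ⟶  IM  (L1)  txn=BusUpgr+Flush  M[L1]=45
step 22: P1: load  L1  ⟶  IM  (L1)  txn=∅  M[L1]=45
step 23: P1: load  L2  ⟶  OS  (L2)  txn=∅  M[L2]=60
step 24: P1: load  L0  ⟶  OS  (L0)  txn=∅  M[L0]=87
step 25: P1: load  L2  ⟶  OS  (L2)  txn=∅  M[L2]=60
step 26: P1: load  L0  ⟶  OS  (L0)  txn=∅  M[L0]=87
step 27: P0: store L1 := 7  ⟶  MI  (L1)  txn=BusRdX+Flush  M[L1]=62
step 28: P1: store L1 := 89  ⟶  IM  (L1)  txn=BusRdX+Flush  M[L1]=7
step 29: P1: store L0 := 68  ⟶  IM  (L0)  txn=BusUpgr+Flush  M[L0]=84
step 30: P1: load  L0  ⟶  IM  (L0)  txn=∅  M[L0]=84

state = M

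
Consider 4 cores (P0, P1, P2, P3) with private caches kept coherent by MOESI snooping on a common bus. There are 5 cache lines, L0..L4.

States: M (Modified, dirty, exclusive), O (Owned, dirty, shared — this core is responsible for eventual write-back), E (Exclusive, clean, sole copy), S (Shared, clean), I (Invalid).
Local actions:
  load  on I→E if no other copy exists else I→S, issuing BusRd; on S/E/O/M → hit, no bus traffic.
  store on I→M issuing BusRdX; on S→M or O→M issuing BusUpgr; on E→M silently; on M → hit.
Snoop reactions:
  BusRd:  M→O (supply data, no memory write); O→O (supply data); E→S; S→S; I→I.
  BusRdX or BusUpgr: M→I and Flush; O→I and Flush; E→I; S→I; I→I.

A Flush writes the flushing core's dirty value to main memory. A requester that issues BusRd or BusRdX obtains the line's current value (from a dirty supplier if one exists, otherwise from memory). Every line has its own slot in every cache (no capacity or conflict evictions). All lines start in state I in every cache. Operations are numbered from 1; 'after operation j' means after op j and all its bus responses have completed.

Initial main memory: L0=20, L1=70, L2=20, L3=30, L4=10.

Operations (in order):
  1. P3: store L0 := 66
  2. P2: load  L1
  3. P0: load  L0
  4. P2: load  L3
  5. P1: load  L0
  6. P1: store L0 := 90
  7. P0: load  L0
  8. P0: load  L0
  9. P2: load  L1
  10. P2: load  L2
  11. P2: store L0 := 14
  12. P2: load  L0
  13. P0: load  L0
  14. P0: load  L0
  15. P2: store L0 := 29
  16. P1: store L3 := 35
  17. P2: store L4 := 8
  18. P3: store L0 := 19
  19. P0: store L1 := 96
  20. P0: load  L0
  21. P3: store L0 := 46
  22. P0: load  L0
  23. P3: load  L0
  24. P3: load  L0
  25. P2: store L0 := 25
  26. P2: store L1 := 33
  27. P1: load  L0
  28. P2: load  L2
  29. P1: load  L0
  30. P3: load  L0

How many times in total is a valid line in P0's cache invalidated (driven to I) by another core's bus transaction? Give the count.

invalidations = 6

step 1: P3: store L0 := 66  ⟶  IIIM  (L0)  txn=BusRdX  M[L0]=20
step 2: P2: load  L1  ⟶  IIEI  (L1)  txn=BusRd  M[L1]=70
step 3: P0: load  L0  ⟶  SIIO  (L0)  txn=BusRd  M[L0]=20
step 4: P2: load  L3  ⟶  IIEI  (L3)  txn=BusRd  M[L3]=30
step 5: P1: load  L0  ⟶  SSIO  (L0)  txn=BusRd  M[L0]=20
step 6: P1: store L0 := 90  ⟶  IMII  (L0)  txn=BusUpgr+Flush  M[L0]=66
step 7: P0: load  L0  ⟶  SOII  (L0)  txn=BusRd  M[L0]=66
step 8: P0: load  L0  ⟶  SOII  (L0)  txn=∅  M[L0]=66
step 9: P2: load  L1  ⟶  IIEI  (L1)  txn=∅  M[L1]=70
step 10: P2: load  L2  ⟶  IIEI  (L2)  txn=BusRd  M[L2]=20
step 11: P2: store L0 := 14  ⟶  IIMI  (L0)  txn=BusRdX+Flush  M[L0]=90
step 12: P2: load  L0  ⟶  IIMI  (L0)  txn=∅  M[L0]=90
step 13: P0: load  L0  ⟶  SIOI  (L0)  txn=BusRd  M[L0]=90
step 14: P0: load  L0  ⟶  SIOI  (L0)  txn=∅  M[L0]=90
step 15: P2: store L0 := 29  ⟶  IIMI  (L0)  txn=BusUpgr  M[L0]=90
step 16: P1: store L3 := 35  ⟶  IMII  (L3)  txn=BusRdX  M[L3]=30
step 17: P2: store L4 := 8  ⟶  IIMI  (L4)  txn=BusRdX  M[L4]=10
step 18: P3: store L0 := 19  ⟶  IIIM  (L0)  txn=BusRdX+Flush  M[L0]=29
step 19: P0: store L1 := 96  ⟶  MIII  (L1)  txn=BusRdX  M[L1]=70
step 20: P0: load  L0  ⟶  SIIO  (L0)  txn=BusRd  M[L0]=29
step 21: P3: store L0 := 46  ⟶  IIIM  (L0)  txn=BusUpgr  M[L0]=29
step 22: P0: load  L0  ⟶  SIIO  (L0)  txn=BusRd  M[L0]=29
step 23: P3: load  L0  ⟶  SIIO  (L0)  txn=∅  M[L0]=29
step 24: P3: load  L0  ⟶  SIIO  (L0)  txn=∅  M[L0]=29
step 25: P2: store L0 := 25  ⟶  IIMI  (L0)  txn=BusRdX+Flush  M[L0]=46
step 26: P2: store L1 := 33  ⟶  IIMI  (L1)  txn=BusRdX+Flush  M[L1]=96
step 27: P1: load  L0  ⟶  ISOI  (L0)  txn=BusRd  M[L0]=46
step 28: P2: load  L2  ⟶  IIEI  (L2)  txn=∅  M[L2]=20
step 29: P1: load  L0  ⟶  ISOI  (L0)  txn=∅  M[L0]=46
step 30: P3: load  L0  ⟶  ISOS  (L0)  txn=BusRd  M[L0]=46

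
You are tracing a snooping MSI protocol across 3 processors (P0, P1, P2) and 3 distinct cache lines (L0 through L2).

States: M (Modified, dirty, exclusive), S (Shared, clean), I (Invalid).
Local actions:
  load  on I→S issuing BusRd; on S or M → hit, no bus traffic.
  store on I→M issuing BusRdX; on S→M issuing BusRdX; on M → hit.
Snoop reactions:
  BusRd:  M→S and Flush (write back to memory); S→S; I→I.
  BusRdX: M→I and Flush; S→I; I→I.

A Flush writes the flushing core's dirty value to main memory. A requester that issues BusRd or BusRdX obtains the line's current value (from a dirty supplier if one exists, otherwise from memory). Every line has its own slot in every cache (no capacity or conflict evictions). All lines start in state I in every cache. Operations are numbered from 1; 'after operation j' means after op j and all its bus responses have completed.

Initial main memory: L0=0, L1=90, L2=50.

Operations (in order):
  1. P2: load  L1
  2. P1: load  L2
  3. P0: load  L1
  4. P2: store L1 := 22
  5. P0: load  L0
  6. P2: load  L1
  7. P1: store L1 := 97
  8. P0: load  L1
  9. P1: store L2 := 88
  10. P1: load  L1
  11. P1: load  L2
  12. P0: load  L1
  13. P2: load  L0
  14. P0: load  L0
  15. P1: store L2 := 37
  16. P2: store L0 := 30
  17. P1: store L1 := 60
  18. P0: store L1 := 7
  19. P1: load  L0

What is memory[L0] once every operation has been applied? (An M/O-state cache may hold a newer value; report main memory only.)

memory[L0] = 30

step 1: P2: load  L1  ⟶  IIS  (L1)  txn=BusRd  M[L1]=90
step 2: P1: load  L2  ⟶  ISI  (L2)  txn=BusRd  M[L2]=50
step 3: P0: load  L1  ⟶  SIS  (L1)  txn=BusRd  M[L1]=90
step 4: P2: store L1 := 22  ⟶  IIM  (L1)  txn=BusRdX  M[L1]=90
step 5: P0: load  L0  ⟶  SII  (L0)  txn=BusRd  M[L0]=0
step 6: P2: load  L1  ⟶  IIM  (L1)  txn=∅  M[L1]=90
step 7: P1: store L1 := 97  ⟶  IMI  (L1)  txn=BusRdX+Flush  M[L1]=22
step 8: P0: load  L1  ⟶  SSI  (L1)  txn=BusRd+Flush  M[L1]=97
step 9: P1: store L2 := 88  ⟶  IMI  (L2)  txn=BusRdX  M[L2]=50
step 10: P1: load  L1  ⟶  SSI  (L1)  txn=∅  M[L1]=97
step 11: P1: load  L2  ⟶  IMI  (L2)  txn=∅  M[L2]=50
step 12: P0: load  L1  ⟶  SSI  (L1)  txn=∅  M[L1]=97
step 13: P2: load  L0  ⟶  SIS  (L0)  txn=BusRd  M[L0]=0
step 14: P0: load  L0  ⟶  SIS  (L0)  txn=∅  M[L0]=0
step 15: P1: store L2 := 37  ⟶  IMI  (L2)  txn=∅  M[L2]=50
step 16: P2: store L0 := 30  ⟶  IIM  (L0)  txn=BusRdX  M[L0]=0
step 17: P1: store L1 := 60  ⟶  IMI  (L1)  txn=BusRdX  M[L1]=97
step 18: P0: store L1 := 7  ⟶  MII  (L1)  txn=BusRdX+Flush  M[L1]=60
step 19: P1: load  L0  ⟶  ISS  (L0)  txn=BusRd+Flush  M[L0]=30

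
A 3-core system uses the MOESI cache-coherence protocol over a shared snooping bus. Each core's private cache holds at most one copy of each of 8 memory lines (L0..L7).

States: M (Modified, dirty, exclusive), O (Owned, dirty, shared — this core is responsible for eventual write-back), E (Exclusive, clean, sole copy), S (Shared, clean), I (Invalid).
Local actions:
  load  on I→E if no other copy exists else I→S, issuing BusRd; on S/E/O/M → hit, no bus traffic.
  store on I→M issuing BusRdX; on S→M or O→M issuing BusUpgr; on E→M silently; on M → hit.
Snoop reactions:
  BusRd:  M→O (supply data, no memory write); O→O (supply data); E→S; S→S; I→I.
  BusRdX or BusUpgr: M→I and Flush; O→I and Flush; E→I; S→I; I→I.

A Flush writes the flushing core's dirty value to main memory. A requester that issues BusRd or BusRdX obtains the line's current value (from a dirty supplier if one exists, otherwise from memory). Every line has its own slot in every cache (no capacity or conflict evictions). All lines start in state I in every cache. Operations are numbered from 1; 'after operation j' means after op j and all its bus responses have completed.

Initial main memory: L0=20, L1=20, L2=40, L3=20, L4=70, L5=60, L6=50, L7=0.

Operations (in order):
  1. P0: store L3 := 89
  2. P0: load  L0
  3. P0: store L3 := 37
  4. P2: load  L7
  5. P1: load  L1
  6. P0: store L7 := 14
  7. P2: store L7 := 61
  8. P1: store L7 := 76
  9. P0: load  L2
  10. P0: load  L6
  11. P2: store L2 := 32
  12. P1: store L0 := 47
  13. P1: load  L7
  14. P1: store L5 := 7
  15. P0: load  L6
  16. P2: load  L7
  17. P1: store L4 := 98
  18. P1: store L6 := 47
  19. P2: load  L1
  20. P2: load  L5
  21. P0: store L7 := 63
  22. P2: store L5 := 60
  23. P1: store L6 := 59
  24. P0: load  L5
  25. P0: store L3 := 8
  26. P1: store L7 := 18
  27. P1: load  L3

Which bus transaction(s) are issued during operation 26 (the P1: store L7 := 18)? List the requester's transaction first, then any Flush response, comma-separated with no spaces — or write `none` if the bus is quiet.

1. P0: store L3 := 89  bus=[BusRdX]  L3: P0=M P1=I P2=I  mem[L3]=20
2. P0: load  L0  bus=[BusRd]  L0: P0=E P1=I P2=I  mem[L0]=20
3. P0: store L3 := 37  bus=[-]  L3: P0=M P1=I P2=I  mem[L3]=20
4. P2: load  L7  bus=[BusRd]  L7: P0=I P1=I P2=E  mem[L7]=0
5. P1: load  L1  bus=[BusRd]  L1: P0=I P1=E P2=I  mem[L1]=20
6. P0: store L7 := 14  bus=[BusRdX]  L7: P0=M P1=I P2=I  mem[L7]=0
7. P2: store L7 := 61  bus=[BusRdX,Flush]  L7: P0=I P1=I P2=M  mem[L7]=14
8. P1: store L7 := 76  bus=[BusRdX,Flush]  L7: P0=I P1=M P2=I  mem[L7]=61
9. P0: load  L2  bus=[BusRd]  L2: P0=E P1=I P2=I  mem[L2]=40
10. P0: load  L6  bus=[BusRd]  L6: P0=E P1=I P2=I  mem[L6]=50
11. P2: store L2 := 32  bus=[BusRdX]  L2: P0=I P1=I P2=M  mem[L2]=40
12. P1: store L0 := 47  bus=[BusRdX]  L0: P0=I P1=M P2=I  mem[L0]=20
13. P1: load  L7  bus=[-]  L7: P0=I P1=M P2=I  mem[L7]=61
14. P1: store L5 := 7  bus=[BusRdX]  L5: P0=I P1=M P2=I  mem[L5]=60
15. P0: load  L6  bus=[-]  L6: P0=E P1=I P2=I  mem[L6]=50
16. P2: load  L7  bus=[BusRd]  L7: P0=I P1=O P2=S  mem[L7]=61
17. P1: store L4 := 98  bus=[BusRdX]  L4: P0=I P1=M P2=I  mem[L4]=70
18. P1: store L6 := 47  bus=[BusRdX]  L6: P0=I P1=M P2=I  mem[L6]=50
19. P2: load  L1  bus=[BusRd]  L1: P0=I P1=S P2=S  mem[L1]=20
20. P2: load  L5  bus=[BusRd]  L5: P0=I P1=O P2=S  mem[L5]=60
21. P0: store L7 := 63  bus=[BusRdX,Flush]  L7: P0=M P1=I P2=I  mem[L7]=76
22. P2: store L5 := 60  bus=[BusUpgr,Flush]  L5: P0=I P1=I P2=M  mem[L5]=7
23. P1: store L6 := 59  bus=[-]  L6: P0=I P1=M P2=I  mem[L6]=50
24. P0: load  L5  bus=[BusRd]  L5: P0=S P1=I P2=O  mem[L5]=7
25. P0: store L3 := 8  bus=[-]  L3: P0=M P1=I P2=I  mem[L3]=20
26. P1: store L7 := 18  bus=[BusRdX,Flush]  L7: P0=I P1=M P2=I  mem[L7]=63
27. P1: load  L3  bus=[BusRd]  L3: P0=O P1=S P2=I  mem[L3]=20

bus = BusRdX,Flush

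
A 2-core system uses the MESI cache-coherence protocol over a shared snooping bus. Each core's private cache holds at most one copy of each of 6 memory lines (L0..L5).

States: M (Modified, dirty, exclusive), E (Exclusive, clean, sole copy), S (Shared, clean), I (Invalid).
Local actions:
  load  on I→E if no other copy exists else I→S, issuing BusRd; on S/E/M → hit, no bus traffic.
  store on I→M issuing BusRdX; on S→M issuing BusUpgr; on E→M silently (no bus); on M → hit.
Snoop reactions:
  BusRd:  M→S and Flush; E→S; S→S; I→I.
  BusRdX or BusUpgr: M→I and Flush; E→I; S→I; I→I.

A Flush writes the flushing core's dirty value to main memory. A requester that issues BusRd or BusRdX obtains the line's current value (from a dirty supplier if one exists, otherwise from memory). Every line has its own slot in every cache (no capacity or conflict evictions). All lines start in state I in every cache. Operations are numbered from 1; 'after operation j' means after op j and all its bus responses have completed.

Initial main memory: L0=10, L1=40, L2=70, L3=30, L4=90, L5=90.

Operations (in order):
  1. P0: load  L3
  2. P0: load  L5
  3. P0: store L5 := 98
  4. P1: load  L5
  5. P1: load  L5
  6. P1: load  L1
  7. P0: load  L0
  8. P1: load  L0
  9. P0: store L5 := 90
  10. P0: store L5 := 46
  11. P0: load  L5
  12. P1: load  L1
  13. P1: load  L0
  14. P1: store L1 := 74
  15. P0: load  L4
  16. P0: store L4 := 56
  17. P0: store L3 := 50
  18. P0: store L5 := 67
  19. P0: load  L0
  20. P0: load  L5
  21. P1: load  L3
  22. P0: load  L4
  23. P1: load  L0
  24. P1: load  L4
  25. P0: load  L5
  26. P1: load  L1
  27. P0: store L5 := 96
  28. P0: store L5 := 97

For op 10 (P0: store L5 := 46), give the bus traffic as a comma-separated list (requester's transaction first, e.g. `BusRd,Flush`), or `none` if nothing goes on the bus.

[1] P0: load  L3 | P0:E(30), P1:I | bus: BusRd
[2] P0: load  L5 | P0:E(90), P1:I | bus: BusRd
[3] P0: store L5 := 98 | P0:M(98), P1:I | bus: none
[4] P1: load  L5 | P0:S(98), P1:S(98) | bus: BusRd,Flush
[5] P1: load  L5 | P0:S(98), P1:S(98) | bus: none
[6] P1: load  L1 | P0:I, P1:E(40) | bus: BusRd
[7] P0: load  L0 | P0:E(10), P1:I | bus: BusRd
[8] P1: load  L0 | P0:S(10), P1:S(10) | bus: BusRd
[9] P0: store L5 := 90 | P0:M(90), P1:I | bus: BusUpgr
[10] P0: store L5 := 46 | P0:M(46), P1:I | bus: none
[11] P0: load  L5 | P0:M(46), P1:I | bus: none
[12] P1: load  L1 | P0:I, P1:E(40) | bus: none
[13] P1: load  L0 | P0:S(10), P1:S(10) | bus: none
[14] P1: store L1 := 74 | P0:I, P1:M(74) | bus: none
[15] P0: load  L4 | P0:E(90), P1:I | bus: BusRd
[16] P0: store L4 := 56 | P0:M(56), P1:I | bus: none
[17] P0: store L3 := 50 | P0:M(50), P1:I | bus: none
[18] P0: store L5 := 67 | P0:M(67), P1:I | bus: none
[19] P0: load  L0 | P0:S(10), P1:S(10) | bus: none
[20] P0: load  L5 | P0:M(67), P1:I | bus: none
[21] P1: load  L3 | P0:S(50), P1:S(50) | bus: BusRd,Flush
[22] P0: load  L4 | P0:M(56), P1:I | bus: none
[23] P1: load  L0 | P0:S(10), P1:S(10) | bus: none
[24] P1: load  L4 | P0:S(56), P1:S(56) | bus: BusRd,Flush
[25] P0: load  L5 | P0:M(67), P1:I | bus: none
[26] P1: load  L1 | P0:I, P1:M(74) | bus: none
[27] P0: store L5 := 96 | P0:M(96), P1:I | bus: none
[28] P0: store L5 := 97 | P0:M(97), P1:I | bus: none

bus = none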